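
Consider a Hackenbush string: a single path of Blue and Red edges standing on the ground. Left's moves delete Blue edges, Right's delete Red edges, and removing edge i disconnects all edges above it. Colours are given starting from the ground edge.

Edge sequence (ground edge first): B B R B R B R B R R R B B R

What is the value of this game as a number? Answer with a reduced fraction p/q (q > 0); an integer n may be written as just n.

Recurse on prefixes of the 14-edge string B B R B R B R B R R R B B R:
val(B) = { 0 | — } gives 1
val(BB) = { 0, 1 | — } gives 2
val(BBR) = { 0, 1 | 2 } gives 3/2
val(BBRB) = { 0, 1, 3/2 | 2 } gives 7/4
val(BBRBR) = { 0, 1, 3/2 | 7/4, 2 } gives 13/8
val(BBRBRB) = { 0, 1, 3/2, 13/8 | 7/4, 2 } gives 27/16
val(BBRBRBR) = { 0, 1, 3/2, 13/8 | 27/16, 7/4, 2 } gives 53/32
val(BBRBRBRB) = { 0, 1, 3/2, 13/8, 53/32 | 27/16, 7/4, 2 } gives 107/64
val(BBRBRBRBR) = { 0, 1, 3/2, 13/8, 53/32 | 107/64, 27/16, 7/4, 2 } gives 213/128
val(BBRBRBRBRR) = { 0, 1, 3/2, 13/8, 53/32 | 213/128, 107/64, 27/16, 7/4, 2 } gives 425/256
val(BBRBRBRBRRR) = { 0, 1, 3/2, 13/8, 53/32 | 425/256, 213/128, 107/64, 27/16, 7/4, 2 } gives 849/512
val(BBRBRBRBRRRB) = { 0, 1, 3/2, 13/8, 53/32, 849/512 | 425/256, 213/128, 107/64, 27/16, 7/4, 2 } gives 1699/1024
val(BBRBRBRBRRRBB) = { 0, 1, 3/2, 13/8, 53/32, 849/512, 1699/1024 | 425/256, 213/128, 107/64, 27/16, 7/4, 2 } gives 3399/2048
val(BBRBRBRBRRRBBR) = { 0, 1, 3/2, 13/8, 53/32, 849/512, 1699/1024 | 3399/2048, 425/256, 213/128, 107/64, 27/16, 7/4, 2 } gives 6797/4096

6797/4096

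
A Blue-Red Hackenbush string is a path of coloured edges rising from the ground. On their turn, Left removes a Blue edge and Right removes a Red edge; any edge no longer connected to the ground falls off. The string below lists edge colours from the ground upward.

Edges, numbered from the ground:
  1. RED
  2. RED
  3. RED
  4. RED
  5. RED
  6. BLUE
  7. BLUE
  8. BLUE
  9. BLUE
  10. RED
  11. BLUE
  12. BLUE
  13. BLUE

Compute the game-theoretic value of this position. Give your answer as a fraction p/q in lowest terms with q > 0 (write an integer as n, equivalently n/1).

step 1: add RED to get R; options L={ ∅ } R={ 0 } → -1
step 2: add RED to get RR; options L={ ∅ } R={ -1, 0 } → -2
step 3: add RED to get RRR; options L={ ∅ } R={ -2, -1, 0 } → -3
step 4: add RED to get RRRR; options L={ ∅ } R={ -3, -2, -1, 0 } → -4
step 5: add RED to get RRRRR; options L={ ∅ } R={ -4, -3, -2, -1, 0 } → -5
step 6: add BLUE to get RRRRRB; options L={ -5 } R={ -4, -3, -2, -1, 0 } → -9/2
step 7: add BLUE to get RRRRRBB; options L={ -5, -9/2 } R={ -4, -3, -2, -1, 0 } → -17/4
step 8: add BLUE to get RRRRRBBB; options L={ -5, -9/2, -17/4 } R={ -4, -3, -2, -1, 0 } → -33/8
step 9: add BLUE to get RRRRRBBBB; options L={ -5, -9/2, -17/4, -33/8 } R={ -4, -3, -2, -1, 0 } → -65/16
step 10: add RED to get RRRRRBBBBR; options L={ -5, -9/2, -17/4, -33/8 } R={ -65/16, -4, -3, -2, -1, 0 } → -131/32
step 11: add BLUE to get RRRRRBBBBRB; options L={ -5, -9/2, -17/4, -33/8, -131/32 } R={ -65/16, -4, -3, -2, -1, 0 } → -261/64
step 12: add BLUE to get RRRRRBBBBRBB; options L={ -5, -9/2, -17/4, -33/8, -131/32, -261/64 } R={ -65/16, -4, -3, -2, -1, 0 } → -521/128
step 13: add BLUE to get RRRRRBBBBRBBB; options L={ -5, -9/2, -17/4, -33/8, -131/32, -261/64, -521/128 } R={ -65/16, -4, -3, -2, -1, 0 } → -1041/256

-1041/256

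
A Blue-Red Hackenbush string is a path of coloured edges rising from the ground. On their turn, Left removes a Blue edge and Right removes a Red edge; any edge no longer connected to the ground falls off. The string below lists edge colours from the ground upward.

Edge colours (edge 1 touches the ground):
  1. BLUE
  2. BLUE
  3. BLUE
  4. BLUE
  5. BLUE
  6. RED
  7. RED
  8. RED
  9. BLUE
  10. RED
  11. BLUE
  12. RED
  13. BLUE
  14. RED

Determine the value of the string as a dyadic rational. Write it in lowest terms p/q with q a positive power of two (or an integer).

2133/512

1 of 14 · B · max L 0 · min R +∞ — 1
2 of 14 · BB · max L 1 · min R +∞ — 2
3 of 14 · BBB · max L 2 · min R +∞ — 3
4 of 14 · BBBB · max L 3 · min R +∞ — 4
5 of 14 · BBBBB · max L 4 · min R +∞ — 5
6 of 14 · BBBBBR · max L 4 · min R 5 — 9/2
7 of 14 · BBBBBRR · max L 4 · min R 9/2 — 17/4
8 of 14 · BBBBBRRR · max L 4 · min R 17/4 — 33/8
9 of 14 · BBBBBRRRB · max L 33/8 · min R 17/4 — 67/16
10 of 14 · BBBBBRRRBR · max L 33/8 · min R 67/16 — 133/32
11 of 14 · BBBBBRRRBRB · max L 133/32 · min R 67/16 — 267/64
12 of 14 · BBBBBRRRBRBR · max L 133/32 · min R 267/64 — 533/128
13 of 14 · BBBBBRRRBRBRB · max L 533/128 · min R 267/64 — 1067/256
14 of 14 · BBBBBRRRBRBRBR · max L 533/128 · min R 1067/256 — 2133/512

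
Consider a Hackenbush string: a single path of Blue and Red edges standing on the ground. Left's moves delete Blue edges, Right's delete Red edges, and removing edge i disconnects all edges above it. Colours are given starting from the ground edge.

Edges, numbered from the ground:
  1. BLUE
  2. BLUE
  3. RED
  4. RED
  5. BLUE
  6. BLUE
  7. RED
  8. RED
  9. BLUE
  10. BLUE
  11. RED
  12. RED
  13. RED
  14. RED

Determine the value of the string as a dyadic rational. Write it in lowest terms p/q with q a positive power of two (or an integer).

5729/4096

Prefix values for BLUE BLUE RED RED BLUE BLUE RED RED BLUE BLUE RED RED RED RED via {L|R} + simplicity:
step 1: add BLUE to get B; options L={ 0 } R={ ∅ } ⇒ 1
step 2: add BLUE to get BB; options L={ 0; 1 } R={ ∅ } ⇒ 2
step 3: add RED to get BBR; options L={ 0; 1 } R={ 2 } ⇒ 3/2
step 4: add RED to get BBRR; options L={ 0; 1 } R={ 3/2; 2 } ⇒ 5/4
step 5: add BLUE to get BBRRB; options L={ 0; 1; 5/4 } R={ 3/2; 2 } ⇒ 11/8
step 6: add BLUE to get BBRRBB; options L={ 0; 1; 5/4; 11/8 } R={ 3/2; 2 } ⇒ 23/16
step 7: add RED to get BBRRBBR; options L={ 0; 1; 5/4; 11/8 } R={ 23/16; 3/2; 2 } ⇒ 45/32
step 8: add RED to get BBRRBBRR; options L={ 0; 1; 5/4; 11/8 } R={ 45/32; 23/16; 3/2; 2 } ⇒ 89/64
step 9: add BLUE to get BBRRBBRRB; options L={ 0; 1; 5/4; 11/8; 89/64 } R={ 45/32; 23/16; 3/2; 2 } ⇒ 179/128
step 10: add BLUE to get BBRRBBRRBB; options L={ 0; 1; 5/4; 11/8; 89/64; 179/128 } R={ 45/32; 23/16; 3/2; 2 } ⇒ 359/256
step 11: add RED to get BBRRBBRRBBR; options L={ 0; 1; 5/4; 11/8; 89/64; 179/128 } R={ 359/256; 45/32; 23/16; 3/2; 2 } ⇒ 717/512
step 12: add RED to get BBRRBBRRBBRR; options L={ 0; 1; 5/4; 11/8; 89/64; 179/128 } R={ 717/512; 359/256; 45/32; 23/16; 3/2; 2 } ⇒ 1433/1024
step 13: add RED to get BBRRBBRRBBRRR; options L={ 0; 1; 5/4; 11/8; 89/64; 179/128 } R={ 1433/1024; 717/512; 359/256; 45/32; 23/16; 3/2; 2 } ⇒ 2865/2048
step 14: add RED to get BBRRBBRRBBRRRR; options L={ 0; 1; 5/4; 11/8; 89/64; 179/128 } R={ 2865/2048; 1433/1024; 717/512; 359/256; 45/32; 23/16; 3/2; 2 } ⇒ 5729/4096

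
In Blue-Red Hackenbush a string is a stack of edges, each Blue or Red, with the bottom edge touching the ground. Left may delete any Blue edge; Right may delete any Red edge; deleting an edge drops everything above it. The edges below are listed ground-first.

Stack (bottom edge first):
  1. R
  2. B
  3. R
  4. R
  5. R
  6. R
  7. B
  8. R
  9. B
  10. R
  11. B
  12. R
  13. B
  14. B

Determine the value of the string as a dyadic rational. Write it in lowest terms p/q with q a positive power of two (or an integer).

-7849/8192

v_1 [R]  L=[—]  R=[0]  -> -1
v_2 [RB]  L=[-1]  R=[0]  -> -1/2
v_3 [RBR]  L=[-1]  R=[-1/2, 0]  -> -3/4
v_4 [RBRR]  L=[-1]  R=[-3/4, -1/2, 0]  -> -7/8
v_5 [RBRRR]  L=[-1]  R=[-7/8, -3/4, -1/2, 0]  -> -15/16
v_6 [RBRRRR]  L=[-1]  R=[-15/16, -7/8, -3/4, -1/2, 0]  -> -31/32
v_7 [RBRRRRB]  L=[-1, -31/32]  R=[-15/16, -7/8, -3/4, -1/2, 0]  -> -61/64
v_8 [RBRRRRBR]  L=[-1, -31/32]  R=[-61/64, -15/16, -7/8, -3/4, -1/2, 0]  -> -123/128
v_9 [RBRRRRBRB]  L=[-1, -31/32, -123/128]  R=[-61/64, -15/16, -7/8, -3/4, -1/2, 0]  -> -245/256
v_10 [RBRRRRBRBR]  L=[-1, -31/32, -123/128]  R=[-245/256, -61/64, -15/16, -7/8, -3/4, -1/2, 0]  -> -491/512
v_11 [RBRRRRBRBRB]  L=[-1, -31/32, -123/128, -491/512]  R=[-245/256, -61/64, -15/16, -7/8, -3/4, -1/2, 0]  -> -981/1024
v_12 [RBRRRRBRBRBR]  L=[-1, -31/32, -123/128, -491/512]  R=[-981/1024, -245/256, -61/64, -15/16, -7/8, -3/4, -1/2, 0]  -> -1963/2048
v_13 [RBRRRRBRBRBRB]  L=[-1, -31/32, -123/128, -491/512, -1963/2048]  R=[-981/1024, -245/256, -61/64, -15/16, -7/8, -3/4, -1/2, 0]  -> -3925/4096
v_14 [RBRRRRBRBRBRBB]  L=[-1, -31/32, -123/128, -491/512, -1963/2048, -3925/4096]  R=[-981/1024, -245/256, -61/64, -15/16, -7/8, -3/4, -1/2, 0]  -> -7849/8192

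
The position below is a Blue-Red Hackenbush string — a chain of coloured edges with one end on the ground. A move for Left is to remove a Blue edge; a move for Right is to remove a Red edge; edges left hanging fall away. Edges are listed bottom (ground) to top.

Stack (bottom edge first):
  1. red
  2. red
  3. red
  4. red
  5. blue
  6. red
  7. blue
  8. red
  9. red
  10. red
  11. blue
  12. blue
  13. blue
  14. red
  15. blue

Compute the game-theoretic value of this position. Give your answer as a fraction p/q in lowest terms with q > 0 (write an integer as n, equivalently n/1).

-7621/2048

Recurse on prefixes of the 15-edge string red red red red blue red blue red red red blue blue blue red blue:
value(r) = { (no moves) | 0 } — -1
value(rr) = { (no moves) | -1 0 } — -2
value(rrr) = { (no moves) | -2 -1 0 } — -3
value(rrrr) = { (no moves) | -3 -2 -1 0 } — -4
value(rrrrb) = { -4 | -3 -2 -1 0 } — -7/2
value(rrrrbr) = { -4 | -7/2 -3 -2 -1 0 } — -15/4
value(rrrrbrb) = { -4 -15/4 | -7/2 -3 -2 -1 0 } — -29/8
value(rrrrbrbr) = { -4 -15/4 | -29/8 -7/2 -3 -2 -1 0 } — -59/16
value(rrrrbrbrr) = { -4 -15/4 | -59/16 -29/8 -7/2 -3 -2 -1 0 } — -119/32
value(rrrrbrbrrr) = { -4 -15/4 | -119/32 -59/16 -29/8 -7/2 -3 -2 -1 0 } — -239/64
value(rrrrbrbrrrb) = { -4 -15/4 -239/64 | -119/32 -59/16 -29/8 -7/2 -3 -2 -1 0 } — -477/128
value(rrrrbrbrrrbb) = { -4 -15/4 -239/64 -477/128 | -119/32 -59/16 -29/8 -7/2 -3 -2 -1 0 } — -953/256
value(rrrrbrbrrrbbb) = { -4 -15/4 -239/64 -477/128 -953/256 | -119/32 -59/16 -29/8 -7/2 -3 -2 -1 0 } — -1905/512
value(rrrrbrbrrrbbbr) = { -4 -15/4 -239/64 -477/128 -953/256 | -1905/512 -119/32 -59/16 -29/8 -7/2 -3 -2 -1 0 } — -3811/1024
value(rrrrbrbrrrbbbrb) = { -4 -15/4 -239/64 -477/128 -953/256 -3811/1024 | -1905/512 -119/32 -59/16 -29/8 -7/2 -3 -2 -1 0 } — -7621/2048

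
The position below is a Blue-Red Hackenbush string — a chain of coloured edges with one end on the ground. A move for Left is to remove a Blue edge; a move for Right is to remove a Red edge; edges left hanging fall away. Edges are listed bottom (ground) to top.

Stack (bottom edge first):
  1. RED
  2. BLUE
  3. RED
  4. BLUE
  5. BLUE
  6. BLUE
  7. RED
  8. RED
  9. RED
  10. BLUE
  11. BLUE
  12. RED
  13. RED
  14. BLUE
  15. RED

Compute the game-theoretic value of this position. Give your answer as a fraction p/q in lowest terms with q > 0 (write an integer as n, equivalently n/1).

-9115/16384

R: Left { — }, Right { 0 } so simplest -1
RB: Left { -1 }, Right { 0 } so simplest -1/2
RBR: Left { -1 }, Right { -1/2; 0 } so simplest -3/4
RBRB: Left { -1; -3/4 }, Right { -1/2; 0 } so simplest -5/8
RBRBB: Left { -1; -3/4; -5/8 }, Right { -1/2; 0 } so simplest -9/16
RBRBBB: Left { -1; -3/4; -5/8; -9/16 }, Right { -1/2; 0 } so simplest -17/32
RBRBBBR: Left { -1; -3/4; -5/8; -9/16 }, Right { -17/32; -1/2; 0 } so simplest -35/64
RBRBBBRR: Left { -1; -3/4; -5/8; -9/16 }, Right { -35/64; -17/32; -1/2; 0 } so simplest -71/128
RBRBBBRRR: Left { -1; -3/4; -5/8; -9/16 }, Right { -71/128; -35/64; -17/32; -1/2; 0 } so simplest -143/256
RBRBBBRRRB: Left { -1; -3/4; -5/8; -9/16; -143/256 }, Right { -71/128; -35/64; -17/32; -1/2; 0 } so simplest -285/512
RBRBBBRRRBB: Left { -1; -3/4; -5/8; -9/16; -143/256; -285/512 }, Right { -71/128; -35/64; -17/32; -1/2; 0 } so simplest -569/1024
RBRBBBRRRBBR: Left { -1; -3/4; -5/8; -9/16; -143/256; -285/512 }, Right { -569/1024; -71/128; -35/64; -17/32; -1/2; 0 } so simplest -1139/2048
RBRBBBRRRBBRR: Left { -1; -3/4; -5/8; -9/16; -143/256; -285/512 }, Right { -1139/2048; -569/1024; -71/128; -35/64; -17/32; -1/2; 0 } so simplest -2279/4096
RBRBBBRRRBBRRB: Left { -1; -3/4; -5/8; -9/16; -143/256; -285/512; -2279/4096 }, Right { -1139/2048; -569/1024; -71/128; -35/64; -17/32; -1/2; 0 } so simplest -4557/8192
RBRBBBRRRBBRRBR: Left { -1; -3/4; -5/8; -9/16; -143/256; -285/512; -2279/4096 }, Right { -4557/8192; -1139/2048; -569/1024; -71/128; -35/64; -17/32; -1/2; 0 } so simplest -9115/16384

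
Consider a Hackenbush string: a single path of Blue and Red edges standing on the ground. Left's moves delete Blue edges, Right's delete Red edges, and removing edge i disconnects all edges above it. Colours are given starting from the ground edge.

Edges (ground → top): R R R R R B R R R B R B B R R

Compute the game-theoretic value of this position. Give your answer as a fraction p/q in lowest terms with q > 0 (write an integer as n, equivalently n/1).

-5031/1024

g(R) = { (no moves) | 0 } ⇒ -1
g(RR) = { (no moves) | -1; 0 } ⇒ -2
g(RRR) = { (no moves) | -2; -1; 0 } ⇒ -3
g(RRRR) = { (no moves) | -3; -2; -1; 0 } ⇒ -4
g(RRRRR) = { (no moves) | -4; -3; -2; -1; 0 } ⇒ -5
g(RRRRRB) = { -5 | -4; -3; -2; -1; 0 } ⇒ -9/2
g(RRRRRBR) = { -5 | -9/2; -4; -3; -2; -1; 0 } ⇒ -19/4
g(RRRRRBRR) = { -5 | -19/4; -9/2; -4; -3; -2; -1; 0 } ⇒ -39/8
g(RRRRRBRRR) = { -5 | -39/8; -19/4; -9/2; -4; -3; -2; -1; 0 } ⇒ -79/16
g(RRRRRBRRRB) = { -5; -79/16 | -39/8; -19/4; -9/2; -4; -3; -2; -1; 0 } ⇒ -157/32
g(RRRRRBRRRBR) = { -5; -79/16 | -157/32; -39/8; -19/4; -9/2; -4; -3; -2; -1; 0 } ⇒ -315/64
g(RRRRRBRRRBRB) = { -5; -79/16; -315/64 | -157/32; -39/8; -19/4; -9/2; -4; -3; -2; -1; 0 } ⇒ -629/128
g(RRRRRBRRRBRBB) = { -5; -79/16; -315/64; -629/128 | -157/32; -39/8; -19/4; -9/2; -4; -3; -2; -1; 0 } ⇒ -1257/256
g(RRRRRBRRRBRBBR) = { -5; -79/16; -315/64; -629/128 | -1257/256; -157/32; -39/8; -19/4; -9/2; -4; -3; -2; -1; 0 } ⇒ -2515/512
g(RRRRRBRRRBRBBRR) = { -5; -79/16; -315/64; -629/128 | -2515/512; -1257/256; -157/32; -39/8; -19/4; -9/2; -4; -3; -2; -1; 0 } ⇒ -5031/1024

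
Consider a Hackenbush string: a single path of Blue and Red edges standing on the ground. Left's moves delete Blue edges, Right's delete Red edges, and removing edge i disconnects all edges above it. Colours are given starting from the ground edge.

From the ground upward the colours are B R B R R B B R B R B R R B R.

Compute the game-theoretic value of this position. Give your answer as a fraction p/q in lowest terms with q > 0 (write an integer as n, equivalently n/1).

B: Left { 0 }, Right { none } ⇒ simplest 1
BR: Left { 0 }, Right { 1 } ⇒ simplest 1/2
BRB: Left { 0; 1/2 }, Right { 1 } ⇒ simplest 3/4
BRBR: Left { 0; 1/2 }, Right { 3/4; 1 } ⇒ simplest 5/8
BRBRR: Left { 0; 1/2 }, Right { 5/8; 3/4; 1 } ⇒ simplest 9/16
BRBRRB: Left { 0; 1/2; 9/16 }, Right { 5/8; 3/4; 1 } ⇒ simplest 19/32
BRBRRBB: Left { 0; 1/2; 9/16; 19/32 }, Right { 5/8; 3/4; 1 } ⇒ simplest 39/64
BRBRRBBR: Left { 0; 1/2; 9/16; 19/32 }, Right { 39/64; 5/8; 3/4; 1 } ⇒ simplest 77/128
BRBRRBBRB: Left { 0; 1/2; 9/16; 19/32; 77/128 }, Right { 39/64; 5/8; 3/4; 1 } ⇒ simplest 155/256
BRBRRBBRBR: Left { 0; 1/2; 9/16; 19/32; 77/128 }, Right { 155/256; 39/64; 5/8; 3/4; 1 } ⇒ simplest 309/512
BRBRRBBRBRB: Left { 0; 1/2; 9/16; 19/32; 77/128; 309/512 }, Right { 155/256; 39/64; 5/8; 3/4; 1 } ⇒ simplest 619/1024
BRBRRBBRBRBR: Left { 0; 1/2; 9/16; 19/32; 77/128; 309/512 }, Right { 619/1024; 155/256; 39/64; 5/8; 3/4; 1 } ⇒ simplest 1237/2048
BRBRRBBRBRBRR: Left { 0; 1/2; 9/16; 19/32; 77/128; 309/512 }, Right { 1237/2048; 619/1024; 155/256; 39/64; 5/8; 3/4; 1 } ⇒ simplest 2473/4096
BRBRRBBRBRBRRB: Left { 0; 1/2; 9/16; 19/32; 77/128; 309/512; 2473/4096 }, Right { 1237/2048; 619/1024; 155/256; 39/64; 5/8; 3/4; 1 } ⇒ simplest 4947/8192
BRBRRBBRBRBRRBR: Left { 0; 1/2; 9/16; 19/32; 77/128; 309/512; 2473/4096 }, Right { 4947/8192; 1237/2048; 619/1024; 155/256; 39/64; 5/8; 3/4; 1 } ⇒ simplest 9893/16384

9893/16384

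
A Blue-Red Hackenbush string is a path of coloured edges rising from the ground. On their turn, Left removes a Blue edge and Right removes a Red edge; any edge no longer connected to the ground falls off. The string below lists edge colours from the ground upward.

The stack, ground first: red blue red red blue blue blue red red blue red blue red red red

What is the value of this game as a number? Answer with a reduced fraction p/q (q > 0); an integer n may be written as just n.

r: Left { · }, Right { 0 } => simplest -1
rb: Left { -1 }, Right { 0 } => simplest -1/2
rbr: Left { -1 }, Right { -1/2,0 } => simplest -3/4
rbrr: Left { -1 }, Right { -3/4,-1/2,0 } => simplest -7/8
rbrrb: Left { -1,-7/8 }, Right { -3/4,-1/2,0 } => simplest -13/16
rbrrbb: Left { -1,-7/8,-13/16 }, Right { -3/4,-1/2,0 } => simplest -25/32
rbrrbbb: Left { -1,-7/8,-13/16,-25/32 }, Right { -3/4,-1/2,0 } => simplest -49/64
rbrrbbbr: Left { -1,-7/8,-13/16,-25/32 }, Right { -49/64,-3/4,-1/2,0 } => simplest -99/128
rbrrbbbrr: Left { -1,-7/8,-13/16,-25/32 }, Right { -99/128,-49/64,-3/4,-1/2,0 } => simplest -199/256
rbrrbbbrrb: Left { -1,-7/8,-13/16,-25/32,-199/256 }, Right { -99/128,-49/64,-3/4,-1/2,0 } => simplest -397/512
rbrrbbbrrbr: Left { -1,-7/8,-13/16,-25/32,-199/256 }, Right { -397/512,-99/128,-49/64,-3/4,-1/2,0 } => simplest -795/1024
rbrrbbbrrbrb: Left { -1,-7/8,-13/16,-25/32,-199/256,-795/1024 }, Right { -397/512,-99/128,-49/64,-3/4,-1/2,0 } => simplest -1589/2048
rbrrbbbrrbrbr: Left { -1,-7/8,-13/16,-25/32,-199/256,-795/1024 }, Right { -1589/2048,-397/512,-99/128,-49/64,-3/4,-1/2,0 } => simplest -3179/4096
rbrrbbbrrbrbrr: Left { -1,-7/8,-13/16,-25/32,-199/256,-795/1024 }, Right { -3179/4096,-1589/2048,-397/512,-99/128,-49/64,-3/4,-1/2,0 } => simplest -6359/8192
rbrrbbbrrbrbrrr: Left { -1,-7/8,-13/16,-25/32,-199/256,-795/1024 }, Right { -6359/8192,-3179/4096,-1589/2048,-397/512,-99/128,-49/64,-3/4,-1/2,0 } => simplest -12719/16384

-12719/16384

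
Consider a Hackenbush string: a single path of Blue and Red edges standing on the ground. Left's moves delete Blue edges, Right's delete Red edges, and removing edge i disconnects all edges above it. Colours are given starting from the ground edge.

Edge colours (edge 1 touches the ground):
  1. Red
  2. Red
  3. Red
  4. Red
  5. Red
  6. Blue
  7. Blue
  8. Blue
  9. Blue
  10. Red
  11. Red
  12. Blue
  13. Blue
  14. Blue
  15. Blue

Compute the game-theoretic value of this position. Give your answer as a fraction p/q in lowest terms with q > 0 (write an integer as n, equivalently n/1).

-4193/1024

Build value(s[:k]) for k = 1..15, string s = Red Red Red Red Red Blue Blue Blue Blue Red Red Blue Blue Blue Blue.
value_1 [R]  L=[none]  R=[0]  gives -1
value_2 [RR]  L=[none]  R=[-1,0]  gives -2
value_3 [RRR]  L=[none]  R=[-2,-1,0]  gives -3
value_4 [RRRR]  L=[none]  R=[-3,-2,-1,0]  gives -4
value_5 [RRRRR]  L=[none]  R=[-4,-3,-2,-1,0]  gives -5
value_6 [RRRRRB]  L=[-5]  R=[-4,-3,-2,-1,0]  gives -9/2
value_7 [RRRRRBB]  L=[-5,-9/2]  R=[-4,-3,-2,-1,0]  gives -17/4
value_8 [RRRRRBBB]  L=[-5,-9/2,-17/4]  R=[-4,-3,-2,-1,0]  gives -33/8
value_9 [RRRRRBBBB]  L=[-5,-9/2,-17/4,-33/8]  R=[-4,-3,-2,-1,0]  gives -65/16
value_10 [RRRRRBBBBR]  L=[-5,-9/2,-17/4,-33/8]  R=[-65/16,-4,-3,-2,-1,0]  gives -131/32
value_11 [RRRRRBBBBRR]  L=[-5,-9/2,-17/4,-33/8]  R=[-131/32,-65/16,-4,-3,-2,-1,0]  gives -263/64
value_12 [RRRRRBBBBRRB]  L=[-5,-9/2,-17/4,-33/8,-263/64]  R=[-131/32,-65/16,-4,-3,-2,-1,0]  gives -525/128
value_13 [RRRRRBBBBRRBB]  L=[-5,-9/2,-17/4,-33/8,-263/64,-525/128]  R=[-131/32,-65/16,-4,-3,-2,-1,0]  gives -1049/256
value_14 [RRRRRBBBBRRBBB]  L=[-5,-9/2,-17/4,-33/8,-263/64,-525/128,-1049/256]  R=[-131/32,-65/16,-4,-3,-2,-1,0]  gives -2097/512
value_15 [RRRRRBBBBRRBBBB]  L=[-5,-9/2,-17/4,-33/8,-263/64,-525/128,-1049/256,-2097/512]  R=[-131/32,-65/16,-4,-3,-2,-1,0]  gives -4193/1024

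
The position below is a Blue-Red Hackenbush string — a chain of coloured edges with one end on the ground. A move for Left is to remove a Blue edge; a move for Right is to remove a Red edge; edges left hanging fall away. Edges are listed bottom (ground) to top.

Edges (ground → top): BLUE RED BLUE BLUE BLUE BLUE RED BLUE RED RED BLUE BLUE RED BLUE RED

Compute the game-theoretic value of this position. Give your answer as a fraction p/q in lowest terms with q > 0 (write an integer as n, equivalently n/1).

15669/16384

value_1 [B]  L=[0]  R=[(no moves)]  -> 1
value_2 [BR]  L=[0]  R=[1]  -> 1/2
value_3 [BRB]  L=[0,1/2]  R=[1]  -> 3/4
value_4 [BRBB]  L=[0,1/2,3/4]  R=[1]  -> 7/8
value_5 [BRBBB]  L=[0,1/2,3/4,7/8]  R=[1]  -> 15/16
value_6 [BRBBBB]  L=[0,1/2,3/4,7/8,15/16]  R=[1]  -> 31/32
value_7 [BRBBBBR]  L=[0,1/2,3/4,7/8,15/16]  R=[31/32,1]  -> 61/64
value_8 [BRBBBBRB]  L=[0,1/2,3/4,7/8,15/16,61/64]  R=[31/32,1]  -> 123/128
value_9 [BRBBBBRBR]  L=[0,1/2,3/4,7/8,15/16,61/64]  R=[123/128,31/32,1]  -> 245/256
value_10 [BRBBBBRBRR]  L=[0,1/2,3/4,7/8,15/16,61/64]  R=[245/256,123/128,31/32,1]  -> 489/512
value_11 [BRBBBBRBRRB]  L=[0,1/2,3/4,7/8,15/16,61/64,489/512]  R=[245/256,123/128,31/32,1]  -> 979/1024
value_12 [BRBBBBRBRRBB]  L=[0,1/2,3/4,7/8,15/16,61/64,489/512,979/1024]  R=[245/256,123/128,31/32,1]  -> 1959/2048
value_13 [BRBBBBRBRRBBR]  L=[0,1/2,3/4,7/8,15/16,61/64,489/512,979/1024]  R=[1959/2048,245/256,123/128,31/32,1]  -> 3917/4096
value_14 [BRBBBBRBRRBBRB]  L=[0,1/2,3/4,7/8,15/16,61/64,489/512,979/1024,3917/4096]  R=[1959/2048,245/256,123/128,31/32,1]  -> 7835/8192
value_15 [BRBBBBRBRRBBRBR]  L=[0,1/2,3/4,7/8,15/16,61/64,489/512,979/1024,3917/4096]  R=[7835/8192,1959/2048,245/256,123/128,31/32,1]  -> 15669/16384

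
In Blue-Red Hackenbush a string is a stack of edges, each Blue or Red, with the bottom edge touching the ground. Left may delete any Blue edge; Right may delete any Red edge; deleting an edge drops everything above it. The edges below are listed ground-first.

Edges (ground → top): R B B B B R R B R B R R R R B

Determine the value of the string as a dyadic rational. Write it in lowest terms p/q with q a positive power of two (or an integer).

edge 1 of 15 (R): { · | 0 } => -1
edge 2 of 15 (B): { -1 | 0 } => -1/2
edge 3 of 15 (B): { -1; -1/2 | 0 } => -1/4
edge 4 of 15 (B): { -1; -1/2; -1/4 | 0 } => -1/8
edge 5 of 15 (B): { -1; -1/2; -1/4; -1/8 | 0 } => -1/16
edge 6 of 15 (R): { -1; -1/2; -1/4; -1/8 | -1/16; 0 } => -3/32
edge 7 of 15 (R): { -1; -1/2; -1/4; -1/8 | -3/32; -1/16; 0 } => -7/64
edge 8 of 15 (B): { -1; -1/2; -1/4; -1/8; -7/64 | -3/32; -1/16; 0 } => -13/128
edge 9 of 15 (R): { -1; -1/2; -1/4; -1/8; -7/64 | -13/128; -3/32; -1/16; 0 } => -27/256
edge 10 of 15 (B): { -1; -1/2; -1/4; -1/8; -7/64; -27/256 | -13/128; -3/32; -1/16; 0 } => -53/512
edge 11 of 15 (R): { -1; -1/2; -1/4; -1/8; -7/64; -27/256 | -53/512; -13/128; -3/32; -1/16; 0 } => -107/1024
edge 12 of 15 (R): { -1; -1/2; -1/4; -1/8; -7/64; -27/256 | -107/1024; -53/512; -13/128; -3/32; -1/16; 0 } => -215/2048
edge 13 of 15 (R): { -1; -1/2; -1/4; -1/8; -7/64; -27/256 | -215/2048; -107/1024; -53/512; -13/128; -3/32; -1/16; 0 } => -431/4096
edge 14 of 15 (R): { -1; -1/2; -1/4; -1/8; -7/64; -27/256 | -431/4096; -215/2048; -107/1024; -53/512; -13/128; -3/32; -1/16; 0 } => -863/8192
edge 15 of 15 (B): { -1; -1/2; -1/4; -1/8; -7/64; -27/256; -863/8192 | -431/4096; -215/2048; -107/1024; -53/512; -13/128; -3/32; -1/16; 0 } => -1725/16384

-1725/16384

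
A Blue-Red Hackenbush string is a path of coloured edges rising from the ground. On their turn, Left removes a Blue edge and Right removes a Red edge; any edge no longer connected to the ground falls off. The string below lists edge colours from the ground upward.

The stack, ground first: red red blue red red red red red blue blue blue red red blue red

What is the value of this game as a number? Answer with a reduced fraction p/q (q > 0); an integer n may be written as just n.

step 1: add red to get r; options L={ none } R={ 0 } = -1
step 2: add red to get rr; options L={ none } R={ -1 0 } = -2
step 3: add blue to get rrb; options L={ -2 } R={ -1 0 } = -3/2
step 4: add red to get rrbr; options L={ -2 } R={ -3/2 -1 0 } = -7/4
step 5: add red to get rrbrr; options L={ -2 } R={ -7/4 -3/2 -1 0 } = -15/8
step 6: add red to get rrbrrr; options L={ -2 } R={ -15/8 -7/4 -3/2 -1 0 } = -31/16
step 7: add red to get rrbrrrr; options L={ -2 } R={ -31/16 -15/8 -7/4 -3/2 -1 0 } = -63/32
step 8: add red to get rrbrrrrr; options L={ -2 } R={ -63/32 -31/16 -15/8 -7/4 -3/2 -1 0 } = -127/64
step 9: add blue to get rrbrrrrrb; options L={ -2 -127/64 } R={ -63/32 -31/16 -15/8 -7/4 -3/2 -1 0 } = -253/128
step 10: add blue to get rrbrrrrrbb; options L={ -2 -127/64 -253/128 } R={ -63/32 -31/16 -15/8 -7/4 -3/2 -1 0 } = -505/256
step 11: add blue to get rrbrrrrrbbb; options L={ -2 -127/64 -253/128 -505/256 } R={ -63/32 -31/16 -15/8 -7/4 -3/2 -1 0 } = -1009/512
step 12: add red to get rrbrrrrrbbbr; options L={ -2 -127/64 -253/128 -505/256 } R={ -1009/512 -63/32 -31/16 -15/8 -7/4 -3/2 -1 0 } = -2019/1024
step 13: add red to get rrbrrrrrbbbrr; options L={ -2 -127/64 -253/128 -505/256 } R={ -2019/1024 -1009/512 -63/32 -31/16 -15/8 -7/4 -3/2 -1 0 } = -4039/2048
step 14: add blue to get rrbrrrrrbbbrrb; options L={ -2 -127/64 -253/128 -505/256 -4039/2048 } R={ -2019/1024 -1009/512 -63/32 -31/16 -15/8 -7/4 -3/2 -1 0 } = -8077/4096
step 15: add red to get rrbrrrrrbbbrrbr; options L={ -2 -127/64 -253/128 -505/256 -4039/2048 } R={ -8077/4096 -2019/1024 -1009/512 -63/32 -31/16 -15/8 -7/4 -3/2 -1 0 } = -16155/8192

-16155/8192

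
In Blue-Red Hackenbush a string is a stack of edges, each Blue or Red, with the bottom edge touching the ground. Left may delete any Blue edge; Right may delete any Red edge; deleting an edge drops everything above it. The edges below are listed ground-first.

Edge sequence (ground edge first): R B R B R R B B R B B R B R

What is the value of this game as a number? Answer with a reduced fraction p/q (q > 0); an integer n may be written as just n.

-5707/8192

step 1: add R to get R; options L={ ∅ } R={ 0 } → -1
step 2: add B to get RB; options L={ -1 } R={ 0 } → -1/2
step 3: add R to get RBR; options L={ -1 } R={ -1/2; 0 } → -3/4
step 4: add B to get RBRB; options L={ -1; -3/4 } R={ -1/2; 0 } → -5/8
step 5: add R to get RBRBR; options L={ -1; -3/4 } R={ -5/8; -1/2; 0 } → -11/16
step 6: add R to get RBRBRR; options L={ -1; -3/4 } R={ -11/16; -5/8; -1/2; 0 } → -23/32
step 7: add B to get RBRBRRB; options L={ -1; -3/4; -23/32 } R={ -11/16; -5/8; -1/2; 0 } → -45/64
step 8: add B to get RBRBRRBB; options L={ -1; -3/4; -23/32; -45/64 } R={ -11/16; -5/8; -1/2; 0 } → -89/128
step 9: add R to get RBRBRRBBR; options L={ -1; -3/4; -23/32; -45/64 } R={ -89/128; -11/16; -5/8; -1/2; 0 } → -179/256
step 10: add B to get RBRBRRBBRB; options L={ -1; -3/4; -23/32; -45/64; -179/256 } R={ -89/128; -11/16; -5/8; -1/2; 0 } → -357/512
step 11: add B to get RBRBRRBBRBB; options L={ -1; -3/4; -23/32; -45/64; -179/256; -357/512 } R={ -89/128; -11/16; -5/8; -1/2; 0 } → -713/1024
step 12: add R to get RBRBRRBBRBBR; options L={ -1; -3/4; -23/32; -45/64; -179/256; -357/512 } R={ -713/1024; -89/128; -11/16; -5/8; -1/2; 0 } → -1427/2048
step 13: add B to get RBRBRRBBRBBRB; options L={ -1; -3/4; -23/32; -45/64; -179/256; -357/512; -1427/2048 } R={ -713/1024; -89/128; -11/16; -5/8; -1/2; 0 } → -2853/4096
step 14: add R to get RBRBRRBBRBBRBR; options L={ -1; -3/4; -23/32; -45/64; -179/256; -357/512; -1427/2048 } R={ -2853/4096; -713/1024; -89/128; -11/16; -5/8; -1/2; 0 } → -5707/8192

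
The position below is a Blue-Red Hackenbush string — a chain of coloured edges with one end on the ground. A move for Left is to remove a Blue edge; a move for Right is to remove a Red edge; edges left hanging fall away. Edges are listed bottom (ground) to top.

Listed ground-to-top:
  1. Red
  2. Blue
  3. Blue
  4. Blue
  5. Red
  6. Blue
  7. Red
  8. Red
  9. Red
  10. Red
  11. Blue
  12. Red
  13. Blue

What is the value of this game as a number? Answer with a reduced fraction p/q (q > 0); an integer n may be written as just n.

-757/4096

Build G(s[:k]) for k = 1..13, string s = Red Blue Blue Blue Red Blue Red Red Red Red Blue Red Blue.
G_1 [R]  L=[(no moves)]  R=[0]  → -1
G_2 [RB]  L=[-1]  R=[0]  → -1/2
G_3 [RBB]  L=[-1, -1/2]  R=[0]  → -1/4
G_4 [RBBB]  L=[-1, -1/2, -1/4]  R=[0]  → -1/8
G_5 [RBBBR]  L=[-1, -1/2, -1/4]  R=[-1/8, 0]  → -3/16
G_6 [RBBBRB]  L=[-1, -1/2, -1/4, -3/16]  R=[-1/8, 0]  → -5/32
G_7 [RBBBRBR]  L=[-1, -1/2, -1/4, -3/16]  R=[-5/32, -1/8, 0]  → -11/64
G_8 [RBBBRBRR]  L=[-1, -1/2, -1/4, -3/16]  R=[-11/64, -5/32, -1/8, 0]  → -23/128
G_9 [RBBBRBRRR]  L=[-1, -1/2, -1/4, -3/16]  R=[-23/128, -11/64, -5/32, -1/8, 0]  → -47/256
G_10 [RBBBRBRRRR]  L=[-1, -1/2, -1/4, -3/16]  R=[-47/256, -23/128, -11/64, -5/32, -1/8, 0]  → -95/512
G_11 [RBBBRBRRRRB]  L=[-1, -1/2, -1/4, -3/16, -95/512]  R=[-47/256, -23/128, -11/64, -5/32, -1/8, 0]  → -189/1024
G_12 [RBBBRBRRRRBR]  L=[-1, -1/2, -1/4, -3/16, -95/512]  R=[-189/1024, -47/256, -23/128, -11/64, -5/32, -1/8, 0]  → -379/2048
G_13 [RBBBRBRRRRBRB]  L=[-1, -1/2, -1/4, -3/16, -95/512, -379/2048]  R=[-189/1024, -47/256, -23/128, -11/64, -5/32, -1/8, 0]  → -757/4096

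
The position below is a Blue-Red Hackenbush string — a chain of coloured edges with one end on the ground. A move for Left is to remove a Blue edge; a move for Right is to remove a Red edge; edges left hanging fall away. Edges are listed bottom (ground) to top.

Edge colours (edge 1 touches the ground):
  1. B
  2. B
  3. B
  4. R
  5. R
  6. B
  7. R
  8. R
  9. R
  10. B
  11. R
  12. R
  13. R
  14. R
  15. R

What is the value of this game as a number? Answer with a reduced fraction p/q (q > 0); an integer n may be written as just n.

9281/4096

1 of 15 · B · max L 0 · min R +∞ -> 1
2 of 15 · BB · max L 1 · min R +∞ -> 2
3 of 15 · BBB · max L 2 · min R +∞ -> 3
4 of 15 · BBBR · max L 2 · min R 3 -> 5/2
5 of 15 · BBBRR · max L 2 · min R 5/2 -> 9/4
6 of 15 · BBBRRB · max L 9/4 · min R 5/2 -> 19/8
7 of 15 · BBBRRBR · max L 9/4 · min R 19/8 -> 37/16
8 of 15 · BBBRRBRR · max L 9/4 · min R 37/16 -> 73/32
9 of 15 · BBBRRBRRR · max L 9/4 · min R 73/32 -> 145/64
10 of 15 · BBBRRBRRRB · max L 145/64 · min R 73/32 -> 291/128
11 of 15 · BBBRRBRRRBR · max L 145/64 · min R 291/128 -> 581/256
12 of 15 · BBBRRBRRRBRR · max L 145/64 · min R 581/256 -> 1161/512
13 of 15 · BBBRRBRRRBRRR · max L 145/64 · min R 1161/512 -> 2321/1024
14 of 15 · BBBRRBRRRBRRRR · max L 145/64 · min R 2321/1024 -> 4641/2048
15 of 15 · BBBRRBRRRBRRRRR · max L 145/64 · min R 4641/2048 -> 9281/4096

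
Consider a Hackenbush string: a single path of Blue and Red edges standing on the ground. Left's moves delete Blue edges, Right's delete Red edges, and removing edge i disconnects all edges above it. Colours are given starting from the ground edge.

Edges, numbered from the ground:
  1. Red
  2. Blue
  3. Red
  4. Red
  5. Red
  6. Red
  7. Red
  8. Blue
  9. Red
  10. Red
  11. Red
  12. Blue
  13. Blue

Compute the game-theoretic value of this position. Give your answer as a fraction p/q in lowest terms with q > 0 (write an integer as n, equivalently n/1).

Build value(s[:k]) for k = 1..13, string s = Red Blue Red Red Red Red Red Blue Red Red Red Blue Blue.
1 of 13 · R · max L −∞ · min R 0 = -1
2 of 13 · RB · max L -1 · min R 0 = -1/2
3 of 13 · RBR · max L -1 · min R -1/2 = -3/4
4 of 13 · RBRR · max L -1 · min R -3/4 = -7/8
5 of 13 · RBRRR · max L -1 · min R -7/8 = -15/16
6 of 13 · RBRRRR · max L -1 · min R -15/16 = -31/32
7 of 13 · RBRRRRR · max L -1 · min R -31/32 = -63/64
8 of 13 · RBRRRRRB · max L -63/64 · min R -31/32 = -125/128
9 of 13 · RBRRRRRBR · max L -63/64 · min R -125/128 = -251/256
10 of 13 · RBRRRRRBRR · max L -63/64 · min R -251/256 = -503/512
11 of 13 · RBRRRRRBRRR · max L -63/64 · min R -503/512 = -1007/1024
12 of 13 · RBRRRRRBRRRB · max L -1007/1024 · min R -503/512 = -2013/2048
13 of 13 · RBRRRRRBRRRBB · max L -2013/2048 · min R -503/512 = -4025/4096

-4025/4096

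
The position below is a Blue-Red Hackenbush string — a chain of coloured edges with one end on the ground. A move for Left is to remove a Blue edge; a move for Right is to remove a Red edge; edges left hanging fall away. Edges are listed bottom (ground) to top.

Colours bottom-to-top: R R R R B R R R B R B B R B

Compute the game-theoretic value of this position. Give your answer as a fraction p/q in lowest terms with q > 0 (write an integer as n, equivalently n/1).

-4005/1024

1 of 14 · R · max L −∞ · min R 0 so -1
2 of 14 · RR · max L −∞ · min R -1 so -2
3 of 14 · RRR · max L −∞ · min R -2 so -3
4 of 14 · RRRR · max L −∞ · min R -3 so -4
5 of 14 · RRRRB · max L -4 · min R -3 so -7/2
6 of 14 · RRRRBR · max L -4 · min R -7/2 so -15/4
7 of 14 · RRRRBRR · max L -4 · min R -15/4 so -31/8
8 of 14 · RRRRBRRR · max L -4 · min R -31/8 so -63/16
9 of 14 · RRRRBRRRB · max L -63/16 · min R -31/8 so -125/32
10 of 14 · RRRRBRRRBR · max L -63/16 · min R -125/32 so -251/64
11 of 14 · RRRRBRRRBRB · max L -251/64 · min R -125/32 so -501/128
12 of 14 · RRRRBRRRBRBB · max L -501/128 · min R -125/32 so -1001/256
13 of 14 · RRRRBRRRBRBBR · max L -501/128 · min R -1001/256 so -2003/512
14 of 14 · RRRRBRRRBRBBRB · max L -2003/512 · min R -1001/256 so -4005/1024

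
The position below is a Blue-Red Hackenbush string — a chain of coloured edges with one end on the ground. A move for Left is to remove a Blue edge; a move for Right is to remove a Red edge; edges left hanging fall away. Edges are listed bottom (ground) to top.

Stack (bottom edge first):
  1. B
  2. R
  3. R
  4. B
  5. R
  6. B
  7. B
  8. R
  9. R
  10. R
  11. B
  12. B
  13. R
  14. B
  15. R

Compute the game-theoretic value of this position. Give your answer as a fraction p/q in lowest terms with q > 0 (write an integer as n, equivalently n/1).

5685/16384

Build G(s[:k]) for k = 1..15, string s = B R R B R B B R R R B B R B R.
G(B) = { 0 | (no moves) } = 1
G(BR) = { 0 | 1 } = 1/2
G(BRR) = { 0 | 1/2, 1 } = 1/4
G(BRRB) = { 0, 1/4 | 1/2, 1 } = 3/8
G(BRRBR) = { 0, 1/4 | 3/8, 1/2, 1 } = 5/16
G(BRRBRB) = { 0, 1/4, 5/16 | 3/8, 1/2, 1 } = 11/32
G(BRRBRBB) = { 0, 1/4, 5/16, 11/32 | 3/8, 1/2, 1 } = 23/64
G(BRRBRBBR) = { 0, 1/4, 5/16, 11/32 | 23/64, 3/8, 1/2, 1 } = 45/128
G(BRRBRBBRR) = { 0, 1/4, 5/16, 11/32 | 45/128, 23/64, 3/8, 1/2, 1 } = 89/256
G(BRRBRBBRRR) = { 0, 1/4, 5/16, 11/32 | 89/256, 45/128, 23/64, 3/8, 1/2, 1 } = 177/512
G(BRRBRBBRRRB) = { 0, 1/4, 5/16, 11/32, 177/512 | 89/256, 45/128, 23/64, 3/8, 1/2, 1 } = 355/1024
G(BRRBRBBRRRBB) = { 0, 1/4, 5/16, 11/32, 177/512, 355/1024 | 89/256, 45/128, 23/64, 3/8, 1/2, 1 } = 711/2048
G(BRRBRBBRRRBBR) = { 0, 1/4, 5/16, 11/32, 177/512, 355/1024 | 711/2048, 89/256, 45/128, 23/64, 3/8, 1/2, 1 } = 1421/4096
G(BRRBRBBRRRBBRB) = { 0, 1/4, 5/16, 11/32, 177/512, 355/1024, 1421/4096 | 711/2048, 89/256, 45/128, 23/64, 3/8, 1/2, 1 } = 2843/8192
G(BRRBRBBRRRBBRBR) = { 0, 1/4, 5/16, 11/32, 177/512, 355/1024, 1421/4096 | 2843/8192, 711/2048, 89/256, 45/128, 23/64, 3/8, 1/2, 1 } = 5685/16384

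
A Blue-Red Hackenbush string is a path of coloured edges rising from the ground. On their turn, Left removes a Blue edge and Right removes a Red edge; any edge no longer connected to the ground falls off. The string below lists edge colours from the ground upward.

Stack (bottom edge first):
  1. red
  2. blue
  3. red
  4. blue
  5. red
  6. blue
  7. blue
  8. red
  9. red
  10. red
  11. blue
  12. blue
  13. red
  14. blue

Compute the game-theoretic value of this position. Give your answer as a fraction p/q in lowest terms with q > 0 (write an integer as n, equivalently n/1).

edge 1 of 14 (red): {  | 0 } ⇒ -1
edge 2 of 14 (blue): { -1 | 0 } ⇒ -1/2
edge 3 of 14 (red): { -1 | -1/2, 0 } ⇒ -3/4
edge 4 of 14 (blue): { -1, -3/4 | -1/2, 0 } ⇒ -5/8
edge 5 of 14 (red): { -1, -3/4 | -5/8, -1/2, 0 } ⇒ -11/16
edge 6 of 14 (blue): { -1, -3/4, -11/16 | -5/8, -1/2, 0 } ⇒ -21/32
edge 7 of 14 (blue): { -1, -3/4, -11/16, -21/32 | -5/8, -1/2, 0 } ⇒ -41/64
edge 8 of 14 (red): { -1, -3/4, -11/16, -21/32 | -41/64, -5/8, -1/2, 0 } ⇒ -83/128
edge 9 of 14 (red): { -1, -3/4, -11/16, -21/32 | -83/128, -41/64, -5/8, -1/2, 0 } ⇒ -167/256
edge 10 of 14 (red): { -1, -3/4, -11/16, -21/32 | -167/256, -83/128, -41/64, -5/8, -1/2, 0 } ⇒ -335/512
edge 11 of 14 (blue): { -1, -3/4, -11/16, -21/32, -335/512 | -167/256, -83/128, -41/64, -5/8, -1/2, 0 } ⇒ -669/1024
edge 12 of 14 (blue): { -1, -3/4, -11/16, -21/32, -335/512, -669/1024 | -167/256, -83/128, -41/64, -5/8, -1/2, 0 } ⇒ -1337/2048
edge 13 of 14 (red): { -1, -3/4, -11/16, -21/32, -335/512, -669/1024 | -1337/2048, -167/256, -83/128, -41/64, -5/8, -1/2, 0 } ⇒ -2675/4096
edge 14 of 14 (blue): { -1, -3/4, -11/16, -21/32, -335/512, -669/1024, -2675/4096 | -1337/2048, -167/256, -83/128, -41/64, -5/8, -1/2, 0 } ⇒ -5349/8192

-5349/8192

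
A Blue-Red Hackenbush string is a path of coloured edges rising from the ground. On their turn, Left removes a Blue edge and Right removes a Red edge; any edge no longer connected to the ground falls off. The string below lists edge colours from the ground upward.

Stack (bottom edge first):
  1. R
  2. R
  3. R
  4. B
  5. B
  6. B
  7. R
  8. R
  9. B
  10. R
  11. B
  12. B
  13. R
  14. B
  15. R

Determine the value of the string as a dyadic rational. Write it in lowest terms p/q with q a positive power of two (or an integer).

-9035/4096

step 1: add R to get R; options L={ · } R={ 0 } → -1
step 2: add R to get RR; options L={ · } R={ -1, 0 } → -2
step 3: add R to get RRR; options L={ · } R={ -2, -1, 0 } → -3
step 4: add B to get RRRB; options L={ -3 } R={ -2, -1, 0 } → -5/2
step 5: add B to get RRRBB; options L={ -3, -5/2 } R={ -2, -1, 0 } → -9/4
step 6: add B to get RRRBBB; options L={ -3, -5/2, -9/4 } R={ -2, -1, 0 } → -17/8
step 7: add R to get RRRBBBR; options L={ -3, -5/2, -9/4 } R={ -17/8, -2, -1, 0 } → -35/16
step 8: add R to get RRRBBBRR; options L={ -3, -5/2, -9/4 } R={ -35/16, -17/8, -2, -1, 0 } → -71/32
step 9: add B to get RRRBBBRRB; options L={ -3, -5/2, -9/4, -71/32 } R={ -35/16, -17/8, -2, -1, 0 } → -141/64
step 10: add R to get RRRBBBRRBR; options L={ -3, -5/2, -9/4, -71/32 } R={ -141/64, -35/16, -17/8, -2, -1, 0 } → -283/128
step 11: add B to get RRRBBBRRBRB; options L={ -3, -5/2, -9/4, -71/32, -283/128 } R={ -141/64, -35/16, -17/8, -2, -1, 0 } → -565/256
step 12: add B to get RRRBBBRRBRBB; options L={ -3, -5/2, -9/4, -71/32, -283/128, -565/256 } R={ -141/64, -35/16, -17/8, -2, -1, 0 } → -1129/512
step 13: add R to get RRRBBBRRBRBBR; options L={ -3, -5/2, -9/4, -71/32, -283/128, -565/256 } R={ -1129/512, -141/64, -35/16, -17/8, -2, -1, 0 } → -2259/1024
step 14: add B to get RRRBBBRRBRBBRB; options L={ -3, -5/2, -9/4, -71/32, -283/128, -565/256, -2259/1024 } R={ -1129/512, -141/64, -35/16, -17/8, -2, -1, 0 } → -4517/2048
step 15: add R to get RRRBBBRRBRBBRBR; options L={ -3, -5/2, -9/4, -71/32, -283/128, -565/256, -2259/1024 } R={ -4517/2048, -1129/512, -141/64, -35/16, -17/8, -2, -1, 0 } → -9035/4096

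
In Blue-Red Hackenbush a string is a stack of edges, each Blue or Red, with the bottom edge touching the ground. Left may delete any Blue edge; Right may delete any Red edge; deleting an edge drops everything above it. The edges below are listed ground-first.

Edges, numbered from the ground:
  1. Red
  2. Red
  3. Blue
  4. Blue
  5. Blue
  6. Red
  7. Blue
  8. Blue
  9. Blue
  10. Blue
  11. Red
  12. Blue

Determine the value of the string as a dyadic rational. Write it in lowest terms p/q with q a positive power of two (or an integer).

-1157/1024

Recurse on prefixes of the 12-edge string Red Red Blue Blue Blue Red Blue Blue Blue Blue Red Blue:
R: Left {  }, Right { 0 } -> simplest -1
RR: Left {  }, Right { -1 0 } -> simplest -2
RRB: Left { -2 }, Right { -1 0 } -> simplest -3/2
RRBB: Left { -2 -3/2 }, Right { -1 0 } -> simplest -5/4
RRBBB: Left { -2 -3/2 -5/4 }, Right { -1 0 } -> simplest -9/8
RRBBBR: Left { -2 -3/2 -5/4 }, Right { -9/8 -1 0 } -> simplest -19/16
RRBBBRB: Left { -2 -3/2 -5/4 -19/16 }, Right { -9/8 -1 0 } -> simplest -37/32
RRBBBRBB: Left { -2 -3/2 -5/4 -19/16 -37/32 }, Right { -9/8 -1 0 } -> simplest -73/64
RRBBBRBBB: Left { -2 -3/2 -5/4 -19/16 -37/32 -73/64 }, Right { -9/8 -1 0 } -> simplest -145/128
RRBBBRBBBB: Left { -2 -3/2 -5/4 -19/16 -37/32 -73/64 -145/128 }, Right { -9/8 -1 0 } -> simplest -289/256
RRBBBRBBBBR: Left { -2 -3/2 -5/4 -19/16 -37/32 -73/64 -145/128 }, Right { -289/256 -9/8 -1 0 } -> simplest -579/512
RRBBBRBBBBRB: Left { -2 -3/2 -5/4 -19/16 -37/32 -73/64 -145/128 -579/512 }, Right { -289/256 -9/8 -1 0 } -> simplest -1157/1024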